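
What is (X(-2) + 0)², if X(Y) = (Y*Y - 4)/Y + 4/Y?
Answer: 4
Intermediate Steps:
X(Y) = 4/Y + (-4 + Y²)/Y (X(Y) = (Y² - 4)/Y + 4/Y = (-4 + Y²)/Y + 4/Y = 4/Y + (-4 + Y²)/Y)
(X(-2) + 0)² = (-2 + 0)² = (-2)² = 4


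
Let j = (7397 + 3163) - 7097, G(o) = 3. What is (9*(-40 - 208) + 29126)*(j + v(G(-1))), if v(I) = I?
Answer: 93214604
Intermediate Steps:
j = 3463 (j = 10560 - 7097 = 3463)
(9*(-40 - 208) + 29126)*(j + v(G(-1))) = (9*(-40 - 208) + 29126)*(3463 + 3) = (9*(-248) + 29126)*3466 = (-2232 + 29126)*3466 = 26894*3466 = 93214604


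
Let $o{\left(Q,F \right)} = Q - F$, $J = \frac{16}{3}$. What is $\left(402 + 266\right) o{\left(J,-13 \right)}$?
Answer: $\frac{36740}{3} \approx 12247.0$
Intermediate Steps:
$J = \frac{16}{3}$ ($J = 16 \cdot \frac{1}{3} = \frac{16}{3} \approx 5.3333$)
$\left(402 + 266\right) o{\left(J,-13 \right)} = \left(402 + 266\right) \left(\frac{16}{3} - -13\right) = 668 \left(\frac{16}{3} + 13\right) = 668 \cdot \frac{55}{3} = \frac{36740}{3}$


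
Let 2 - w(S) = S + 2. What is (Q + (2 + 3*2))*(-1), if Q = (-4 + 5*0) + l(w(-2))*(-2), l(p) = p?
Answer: 0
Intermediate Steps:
w(S) = -S (w(S) = 2 - (S + 2) = 2 - (2 + S) = 2 + (-2 - S) = -S)
Q = -8 (Q = (-4 + 5*0) - 1*(-2)*(-2) = (-4 + 0) + 2*(-2) = -4 - 4 = -8)
(Q + (2 + 3*2))*(-1) = (-8 + (2 + 3*2))*(-1) = (-8 + (2 + 6))*(-1) = (-8 + 8)*(-1) = 0*(-1) = 0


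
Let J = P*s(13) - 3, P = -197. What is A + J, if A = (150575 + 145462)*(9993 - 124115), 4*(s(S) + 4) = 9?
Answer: -135137336689/4 ≈ -3.3784e+10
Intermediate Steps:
s(S) = -7/4 (s(S) = -4 + (¼)*9 = -4 + 9/4 = -7/4)
A = -33784334514 (A = 296037*(-114122) = -33784334514)
J = 1367/4 (J = -197*(-7/4) - 3 = 1379/4 - 3 = 1367/4 ≈ 341.75)
A + J = -33784334514 + 1367/4 = -135137336689/4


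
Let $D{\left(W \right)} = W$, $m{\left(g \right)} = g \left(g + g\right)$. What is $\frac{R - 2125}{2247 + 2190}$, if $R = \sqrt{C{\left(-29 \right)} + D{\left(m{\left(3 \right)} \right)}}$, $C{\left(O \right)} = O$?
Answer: $- \frac{125}{261} + \frac{i \sqrt{11}}{4437} \approx -0.47893 + 0.00074749 i$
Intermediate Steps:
$m{\left(g \right)} = 2 g^{2}$ ($m{\left(g \right)} = g 2 g = 2 g^{2}$)
$R = i \sqrt{11}$ ($R = \sqrt{-29 + 2 \cdot 3^{2}} = \sqrt{-29 + 2 \cdot 9} = \sqrt{-29 + 18} = \sqrt{-11} = i \sqrt{11} \approx 3.3166 i$)
$\frac{R - 2125}{2247 + 2190} = \frac{i \sqrt{11} - 2125}{2247 + 2190} = \frac{-2125 + i \sqrt{11}}{4437} = \left(-2125 + i \sqrt{11}\right) \frac{1}{4437} = - \frac{125}{261} + \frac{i \sqrt{11}}{4437}$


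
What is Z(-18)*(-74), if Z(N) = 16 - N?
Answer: -2516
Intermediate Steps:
Z(-18)*(-74) = (16 - 1*(-18))*(-74) = (16 + 18)*(-74) = 34*(-74) = -2516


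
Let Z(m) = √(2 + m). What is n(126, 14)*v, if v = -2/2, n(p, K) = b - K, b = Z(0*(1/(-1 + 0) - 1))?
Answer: 14 - √2 ≈ 12.586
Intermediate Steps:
b = √2 (b = √(2 + 0*(1/(-1 + 0) - 1)) = √(2 + 0*(1/(-1) - 1)) = √(2 + 0*(-1 - 1)) = √(2 + 0*(-2)) = √(2 + 0) = √2 ≈ 1.4142)
n(p, K) = √2 - K
v = -1 (v = -2*½ = -1)
n(126, 14)*v = (√2 - 1*14)*(-1) = (√2 - 14)*(-1) = (-14 + √2)*(-1) = 14 - √2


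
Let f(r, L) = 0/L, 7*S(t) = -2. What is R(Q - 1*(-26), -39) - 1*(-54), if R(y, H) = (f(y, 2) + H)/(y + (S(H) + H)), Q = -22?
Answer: 1047/19 ≈ 55.105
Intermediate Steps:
S(t) = -2/7 (S(t) = (⅐)*(-2) = -2/7)
f(r, L) = 0
R(y, H) = H/(-2/7 + H + y) (R(y, H) = (0 + H)/(y + (-2/7 + H)) = H/(-2/7 + H + y))
R(Q - 1*(-26), -39) - 1*(-54) = 7*(-39)/(-2 + 7*(-39) + 7*(-22 - 1*(-26))) - 1*(-54) = 7*(-39)/(-2 - 273 + 7*(-22 + 26)) + 54 = 7*(-39)/(-2 - 273 + 7*4) + 54 = 7*(-39)/(-2 - 273 + 28) + 54 = 7*(-39)/(-247) + 54 = 7*(-39)*(-1/247) + 54 = 21/19 + 54 = 1047/19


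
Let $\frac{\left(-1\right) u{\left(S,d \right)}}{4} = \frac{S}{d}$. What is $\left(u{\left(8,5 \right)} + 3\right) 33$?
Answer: $- \frac{561}{5} \approx -112.2$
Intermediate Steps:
$u{\left(S,d \right)} = - \frac{4 S}{d}$ ($u{\left(S,d \right)} = - 4 \frac{S}{d} = - \frac{4 S}{d}$)
$\left(u{\left(8,5 \right)} + 3\right) 33 = \left(\left(-4\right) 8 \cdot \frac{1}{5} + 3\right) 33 = \left(- \frac{32}{5} + 3\right) 33 = \left(- \frac{17}{5}\right) 33 = - \frac{561}{5}$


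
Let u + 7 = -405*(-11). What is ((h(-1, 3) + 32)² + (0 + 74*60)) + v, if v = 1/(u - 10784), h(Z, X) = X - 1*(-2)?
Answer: 36805823/6336 ≈ 5809.0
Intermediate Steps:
h(Z, X) = 2 + X (h(Z, X) = X + 2 = 2 + X)
u = 4448 (u = -7 - 405*(-11) = -7 + 4455 = 4448)
v = -1/6336 (v = 1/(4448 - 10784) = 1/(-6336) = -1/6336 ≈ -0.00015783)
((h(-1, 3) + 32)² + (0 + 74*60)) + v = (((2 + 3) + 32)² + (0 + 74*60)) - 1/6336 = ((5 + 32)² + (0 + 4440)) - 1/6336 = (37² + 4440) - 1/6336 = (1369 + 4440) - 1/6336 = 5809 - 1/6336 = 36805823/6336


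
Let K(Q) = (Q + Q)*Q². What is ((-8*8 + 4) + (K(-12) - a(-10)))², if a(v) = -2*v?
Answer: 12503296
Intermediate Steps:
K(Q) = 2*Q³ (K(Q) = (2*Q)*Q² = 2*Q³)
((-8*8 + 4) + (K(-12) - a(-10)))² = ((-8*8 + 4) + (2*(-12)³ - (-2)*(-10)))² = ((-64 + 4) + (2*(-1728) - 1*20))² = (-60 + (-3456 - 20))² = (-60 - 3476)² = (-3536)² = 12503296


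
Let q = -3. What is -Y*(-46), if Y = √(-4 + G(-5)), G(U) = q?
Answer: 46*I*√7 ≈ 121.7*I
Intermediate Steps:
G(U) = -3
Y = I*√7 (Y = √(-4 - 3) = √(-7) = I*√7 ≈ 2.6458*I)
-Y*(-46) = -I*√7*(-46) = 46*I*√7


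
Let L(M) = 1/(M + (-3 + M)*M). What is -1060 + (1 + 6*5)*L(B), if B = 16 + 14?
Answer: -890369/840 ≈ -1060.0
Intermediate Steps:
B = 30
L(M) = 1/(M + M*(-3 + M))
-1060 + (1 + 6*5)*L(B) = -1060 + (1 + 6*5)*(1/(30*(-2 + 30))) = -1060 + (1 + 30)*((1/30)/28) = -1060 + 31*((1/30)*(1/28)) = -1060 + 31*(1/840) = -1060 + 31/840 = -890369/840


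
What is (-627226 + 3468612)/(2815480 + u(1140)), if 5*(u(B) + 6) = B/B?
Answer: 14206930/14077371 ≈ 1.0092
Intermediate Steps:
u(B) = -29/5 (u(B) = -6 + (B/B)/5 = -6 + (⅕)*1 = -6 + ⅕ = -29/5)
(-627226 + 3468612)/(2815480 + u(1140)) = (-627226 + 3468612)/(2815480 - 29/5) = 2841386/(14077371/5) = 2841386*(5/14077371) = 14206930/14077371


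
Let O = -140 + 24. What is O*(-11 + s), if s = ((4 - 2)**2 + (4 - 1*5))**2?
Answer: 232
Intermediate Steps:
O = -116
s = 9 (s = (2**2 + (4 - 5))**2 = (4 - 1)**2 = 3**2 = 9)
O*(-11 + s) = -116*(-11 + 9) = -116*(-2) = 232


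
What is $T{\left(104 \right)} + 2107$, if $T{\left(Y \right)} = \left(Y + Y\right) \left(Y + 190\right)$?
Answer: $63259$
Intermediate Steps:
$T{\left(Y \right)} = 2 Y \left(190 + Y\right)$
$T{\left(104 \right)} + 2107 = 2 \cdot 104 \left(190 + 104\right) + 2107 = 2 \cdot 104 \cdot 294 + 2107 = 61152 + 2107 = 63259$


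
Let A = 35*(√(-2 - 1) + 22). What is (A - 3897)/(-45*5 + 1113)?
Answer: -3127/888 + 35*I*√3/888 ≈ -3.5214 + 0.068268*I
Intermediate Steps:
A = 770 + 35*I*√3 (A = 35*(√(-3) + 22) = 35*(I*√3 + 22) = 35*(22 + I*√3) = 770 + 35*I*√3 ≈ 770.0 + 60.622*I)
(A - 3897)/(-45*5 + 1113) = ((770 + 35*I*√3) - 3897)/(-45*5 + 1113) = (-3127 + 35*I*√3)/(-225 + 1113) = (-3127 + 35*I*√3)/888 = (-3127 + 35*I*√3)*(1/888) = -3127/888 + 35*I*√3/888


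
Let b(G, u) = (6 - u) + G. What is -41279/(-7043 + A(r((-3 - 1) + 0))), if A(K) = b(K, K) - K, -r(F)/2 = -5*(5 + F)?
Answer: 41279/7047 ≈ 5.8577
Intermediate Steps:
b(G, u) = 6 + G - u
r(F) = 50 + 10*F (r(F) = -(-10)*(5 + F) = -2*(-25 - 5*F) = 50 + 10*F)
A(K) = 6 - K (A(K) = (6 + K - K) - K = 6 - K)
-41279/(-7043 + A(r((-3 - 1) + 0))) = -41279/(-7043 + (6 - (50 + 10*((-3 - 1) + 0)))) = -41279/(-7043 + (6 - (50 + 10*(-4 + 0)))) = -41279/(-7043 + (6 - (50 + 10*(-4)))) = -41279/(-7043 + (6 - (50 - 40))) = -41279/(-7043 + (6 - 1*10)) = -41279/(-7043 + (6 - 10)) = -41279/(-7043 - 4) = -41279/(-7047) = -41279*(-1/7047) = 41279/7047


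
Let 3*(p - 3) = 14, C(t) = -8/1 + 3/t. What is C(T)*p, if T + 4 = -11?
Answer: -943/15 ≈ -62.867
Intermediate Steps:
T = -15 (T = -4 - 11 = -15)
C(t) = -8 + 3/t (C(t) = -8*1 + 3/t = -8 + 3/t)
p = 23/3 (p = 3 + (⅓)*14 = 3 + 14/3 = 23/3 ≈ 7.6667)
C(T)*p = (-8 + 3/(-15))*(23/3) = (-8 + 3*(-1/15))*(23/3) = (-8 - ⅕)*(23/3) = -41/5*23/3 = -943/15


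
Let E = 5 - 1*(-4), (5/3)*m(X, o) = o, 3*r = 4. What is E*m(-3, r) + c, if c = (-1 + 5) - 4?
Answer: 36/5 ≈ 7.2000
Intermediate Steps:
r = 4/3 (r = (⅓)*4 = 4/3 ≈ 1.3333)
m(X, o) = 3*o/5
c = 0 (c = 4 - 4 = 0)
E = 9 (E = 5 + 4 = 9)
E*m(-3, r) + c = 9*((⅗)*(4/3)) + 0 = 9*(⅘) + 0 = 36/5 + 0 = 36/5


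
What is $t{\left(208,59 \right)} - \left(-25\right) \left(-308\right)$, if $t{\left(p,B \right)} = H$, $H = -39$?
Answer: $-7739$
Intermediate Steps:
$t{\left(p,B \right)} = -39$
$t{\left(208,59 \right)} - \left(-25\right) \left(-308\right) = -39 - \left(-25\right) \left(-308\right) = -39 - 7700 = -7739$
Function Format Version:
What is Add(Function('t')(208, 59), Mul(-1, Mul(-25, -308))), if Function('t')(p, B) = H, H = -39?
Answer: -7739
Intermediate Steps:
Function('t')(p, B) = -39
Add(Function('t')(208, 59), Mul(-1, Mul(-25, -308))) = Add(-39, Mul(-1, Mul(-25, -308))) = Add(-39, Mul(-1, 7700)) = Add(-39, -7700) = -7739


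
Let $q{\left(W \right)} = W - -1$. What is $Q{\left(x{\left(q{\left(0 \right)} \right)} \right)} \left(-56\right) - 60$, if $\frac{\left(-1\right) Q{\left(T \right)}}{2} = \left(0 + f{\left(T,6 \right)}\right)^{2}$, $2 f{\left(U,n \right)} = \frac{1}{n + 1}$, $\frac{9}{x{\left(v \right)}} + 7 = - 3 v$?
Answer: $- \frac{416}{7} \approx -59.429$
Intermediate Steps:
$q{\left(W \right)} = 1 + W$ ($q{\left(W \right)} = W + 1 = 1 + W$)
$x{\left(v \right)} = \frac{9}{-7 - 3 v}$
$f{\left(U,n \right)} = \frac{1}{2 \left(1 + n\right)}$ ($f{\left(U,n \right)} = \frac{1}{2 \left(n + 1\right)} = \frac{1}{2 \left(1 + n\right)}$)
$Q{\left(T \right)} = - \frac{1}{98}$ ($Q{\left(T \right)} = - 2 \left(0 + \frac{1}{2 \left(1 + 6\right)}\right)^{2} = - 2 \left(0 + \frac{1}{2 \cdot 7}\right)^{2} = - 2 \left(0 + \frac{1}{2} \cdot \frac{1}{7}\right)^{2} = - 2 \left(0 + \frac{1}{14}\right)^{2} = - \frac{2}{196} = \left(-2\right) \frac{1}{196} = - \frac{1}{98}$)
$Q{\left(x{\left(q{\left(0 \right)} \right)} \right)} \left(-56\right) - 60 = \left(- \frac{1}{98}\right) \left(-56\right) - 60 = \frac{4}{7} - 60 = - \frac{416}{7}$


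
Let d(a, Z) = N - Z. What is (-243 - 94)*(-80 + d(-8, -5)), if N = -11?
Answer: 28982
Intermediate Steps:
d(a, Z) = -11 - Z
(-243 - 94)*(-80 + d(-8, -5)) = (-243 - 94)*(-80 + (-11 - 1*(-5))) = -337*(-80 + (-11 + 5)) = -337*(-80 - 6) = -337*(-86) = 28982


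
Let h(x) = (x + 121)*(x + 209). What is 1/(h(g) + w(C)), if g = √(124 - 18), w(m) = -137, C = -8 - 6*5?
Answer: 12629/313211582 - 165*√106/313211582 ≈ 3.4897e-5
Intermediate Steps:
C = -38 (C = -8 - 30 = -38)
g = √106 ≈ 10.296
h(x) = (121 + x)*(209 + x)
1/(h(g) + w(C)) = 1/((25289 + (√106)² + 330*√106) - 137) = 1/((25289 + 106 + 330*√106) - 137) = 1/((25395 + 330*√106) - 137) = 1/(25258 + 330*√106)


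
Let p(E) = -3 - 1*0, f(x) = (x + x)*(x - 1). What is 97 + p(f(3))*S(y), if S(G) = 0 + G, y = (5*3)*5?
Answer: -128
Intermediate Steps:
f(x) = 2*x*(-1 + x) (f(x) = (2*x)*(-1 + x) = 2*x*(-1 + x))
p(E) = -3 (p(E) = -3 + 0 = -3)
y = 75 (y = 15*5 = 75)
S(G) = G
97 + p(f(3))*S(y) = 97 - 3*75 = 97 - 225 = -128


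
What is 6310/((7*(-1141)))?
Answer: -6310/7987 ≈ -0.79003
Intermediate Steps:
6310/((7*(-1141))) = 6310/(-7987) = 6310*(-1/7987) = -6310/7987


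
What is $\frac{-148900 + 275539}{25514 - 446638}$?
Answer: $- \frac{126639}{421124} \approx -0.30072$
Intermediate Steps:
$\frac{-148900 + 275539}{25514 - 446638} = \frac{126639}{-421124} = 126639 \left(- \frac{1}{421124}\right) = - \frac{126639}{421124}$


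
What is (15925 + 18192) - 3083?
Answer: 31034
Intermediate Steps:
(15925 + 18192) - 3083 = 34117 - 3083 = 31034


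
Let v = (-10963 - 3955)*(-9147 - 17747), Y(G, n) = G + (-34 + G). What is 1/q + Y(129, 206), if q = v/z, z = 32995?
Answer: 89869884003/401204692 ≈ 224.00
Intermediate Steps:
Y(G, n) = -34 + 2*G
v = 401204692 (v = -14918*(-26894) = 401204692)
q = 401204692/32995 ≈ 12160.
1/q + Y(129, 206) = 1/(401204692/32995) + (-34 + 2*129) = 32995/401204692 + (-34 + 258) = 32995/401204692 + 224 = 89869884003/401204692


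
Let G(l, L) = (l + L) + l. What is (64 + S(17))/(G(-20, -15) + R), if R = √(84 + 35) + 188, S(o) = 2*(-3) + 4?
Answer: 589/1255 - 31*√119/8785 ≈ 0.43083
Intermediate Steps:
G(l, L) = L + 2*l (G(l, L) = (L + l) + l = L + 2*l)
S(o) = -2 (S(o) = -6 + 4 = -2)
R = 188 + √119 (R = √119 + 188 = 188 + √119 ≈ 198.91)
(64 + S(17))/(G(-20, -15) + R) = (64 - 2)/((-15 + 2*(-20)) + (188 + √119)) = 62/((-15 - 40) + (188 + √119)) = 62/(-55 + (188 + √119)) = 62/(133 + √119)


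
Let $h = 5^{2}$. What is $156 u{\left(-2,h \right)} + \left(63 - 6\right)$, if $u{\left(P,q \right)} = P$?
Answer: $-255$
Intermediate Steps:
$h = 25$
$156 u{\left(-2,h \right)} + \left(63 - 6\right) = 156 \left(-2\right) + \left(63 - 6\right) = -312 + \left(63 - 6\right) = -312 + 57 = -255$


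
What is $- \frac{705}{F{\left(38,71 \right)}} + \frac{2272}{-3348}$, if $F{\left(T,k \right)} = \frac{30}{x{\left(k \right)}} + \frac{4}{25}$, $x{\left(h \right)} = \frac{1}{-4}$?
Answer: $\frac{13050397}{2507652} \approx 5.2042$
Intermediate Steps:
$x{\left(h \right)} = - \frac{1}{4}$
$F{\left(T,k \right)} = - \frac{2996}{25}$ ($F{\left(T,k \right)} = \frac{30}{- \frac{1}{4}} + \frac{4}{25} = 30 \left(-4\right) + 4 \cdot \frac{1}{25} = -120 + \frac{4}{25} = - \frac{2996}{25}$)
$- \frac{705}{F{\left(38,71 \right)}} + \frac{2272}{-3348} = - \frac{705}{- \frac{2996}{25}} + \frac{2272}{-3348} = \left(-705\right) \left(- \frac{25}{2996}\right) + 2272 \left(- \frac{1}{3348}\right) = \frac{17625}{2996} - \frac{568}{837} = \frac{13050397}{2507652}$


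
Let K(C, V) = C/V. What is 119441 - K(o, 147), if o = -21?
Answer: 836088/7 ≈ 1.1944e+5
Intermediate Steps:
119441 - K(o, 147) = 119441 - (-21)/147 = 119441 - 1*(-1/7) = 119441 + 1/7 = 836088/7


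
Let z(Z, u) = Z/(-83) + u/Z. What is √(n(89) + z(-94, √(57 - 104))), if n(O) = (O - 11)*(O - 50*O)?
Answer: √(-20705758071760 - 647566*I*√47)/7802 ≈ 6.2525e-5 - 583.23*I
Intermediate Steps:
z(Z, u) = -Z/83 + u/Z (z(Z, u) = Z*(-1/83) + u/Z = -Z/83 + u/Z)
n(O) = -49*O*(-11 + O) (n(O) = (-11 + O)*(-49*O) = -49*O*(-11 + O))
√(n(89) + z(-94, √(57 - 104))) = √(49*89*(11 - 1*89) + (-1/83*(-94) + √(57 - 104)/(-94))) = √(49*89*(11 - 89) + (94/83 + √(-47)*(-1/94))) = √(49*89*(-78) + (94/83 + (I*√47)*(-1/94))) = √(-340158 + (94/83 - I*√47/94)) = √(-28233020/83 - I*√47/94)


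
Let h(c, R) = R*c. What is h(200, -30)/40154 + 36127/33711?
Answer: 36716987/39812691 ≈ 0.92224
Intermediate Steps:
h(200, -30)/40154 + 36127/33711 = -30*200/40154 + 36127/33711 = -6000*1/40154 + 36127*(1/33711) = -3000/20077 + 36127/33711 = 36716987/39812691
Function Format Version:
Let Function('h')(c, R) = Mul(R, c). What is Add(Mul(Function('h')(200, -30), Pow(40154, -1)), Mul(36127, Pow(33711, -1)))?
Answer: Rational(36716987, 39812691) ≈ 0.92224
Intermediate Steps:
Add(Mul(Function('h')(200, -30), Pow(40154, -1)), Mul(36127, Pow(33711, -1))) = Add(Mul(Mul(-30, 200), Pow(40154, -1)), Mul(36127, Pow(33711, -1))) = Add(Mul(-6000, Rational(1, 40154)), Mul(36127, Rational(1, 33711))) = Add(Rational(-3000, 20077), Rational(36127, 33711)) = Rational(36716987, 39812691)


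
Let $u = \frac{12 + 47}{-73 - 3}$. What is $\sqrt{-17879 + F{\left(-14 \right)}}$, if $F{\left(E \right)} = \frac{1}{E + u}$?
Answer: $\frac{i \sqrt{22547810739}}{1123} \approx 133.71 i$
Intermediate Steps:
$u = - \frac{59}{76}$ ($u = \frac{59}{-76} = 59 \left(- \frac{1}{76}\right) = - \frac{59}{76} \approx -0.77632$)
$F{\left(E \right)} = \frac{1}{- \frac{59}{76} + E}$ ($F{\left(E \right)} = \frac{1}{E - \frac{59}{76}} = \frac{1}{- \frac{59}{76} + E}$)
$\sqrt{-17879 + F{\left(-14 \right)}} = \sqrt{-17879 + \frac{76}{-59 + 76 \left(-14\right)}} = \sqrt{-17879 + \frac{76}{-59 - 1064}} = \sqrt{-17879 + \frac{76}{-1123}} = \sqrt{-17879 + 76 \left(- \frac{1}{1123}\right)} = \sqrt{-17879 - \frac{76}{1123}} = \sqrt{- \frac{20078193}{1123}} = \frac{i \sqrt{22547810739}}{1123}$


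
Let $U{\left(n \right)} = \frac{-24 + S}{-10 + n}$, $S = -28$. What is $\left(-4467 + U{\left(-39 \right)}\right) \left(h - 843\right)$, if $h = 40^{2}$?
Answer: $- \frac{165655067}{49} \approx -3.3807 \cdot 10^{6}$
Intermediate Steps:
$h = 1600$
$U{\left(n \right)} = - \frac{52}{-10 + n}$ ($U{\left(n \right)} = \frac{-24 - 28}{-10 + n} = - \frac{52}{-10 + n}$)
$\left(-4467 + U{\left(-39 \right)}\right) \left(h - 843\right) = \left(-4467 - \frac{52}{-10 - 39}\right) \left(1600 - 843\right) = \left(-4467 - \frac{52}{-49}\right) 757 = \left(-4467 - - \frac{52}{49}\right) 757 = \left(-4467 + \frac{52}{49}\right) 757 = \left(- \frac{218831}{49}\right) 757 = - \frac{165655067}{49}$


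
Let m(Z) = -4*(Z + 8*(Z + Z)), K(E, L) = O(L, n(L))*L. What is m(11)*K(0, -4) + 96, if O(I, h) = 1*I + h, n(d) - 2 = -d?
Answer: 6080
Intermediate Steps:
n(d) = 2 - d
O(I, h) = I + h
K(E, L) = 2*L (K(E, L) = (L + (2 - L))*L = 2*L)
m(Z) = -68*Z (m(Z) = -4*(Z + 8*(2*Z)) = -4*(Z + 16*Z) = -68*Z)
m(11)*K(0, -4) + 96 = (-68*11)*(2*(-4)) + 96 = -748*(-8) + 96 = 5984 + 96 = 6080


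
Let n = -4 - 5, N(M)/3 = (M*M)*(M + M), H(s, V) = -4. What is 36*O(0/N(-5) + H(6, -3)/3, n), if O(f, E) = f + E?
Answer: -372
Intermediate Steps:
N(M) = 6*M³ (N(M) = 3*((M*M)*(M + M)) = 3*(M²*(2*M)) = 3*(2*M³) = 6*M³)
n = -9
O(f, E) = E + f
36*O(0/N(-5) + H(6, -3)/3, n) = 36*(-9 + (0/((6*(-5)³)) - 4/3)) = 36*(-9 + (0/((6*(-125))) - 4*⅓)) = 36*(-9 + (0/(-750) - 4/3)) = 36*(-9 + (0*(-1/750) - 4/3)) = 36*(-9 + (0 - 4/3)) = 36*(-9 - 4/3) = 36*(-31/3) = -372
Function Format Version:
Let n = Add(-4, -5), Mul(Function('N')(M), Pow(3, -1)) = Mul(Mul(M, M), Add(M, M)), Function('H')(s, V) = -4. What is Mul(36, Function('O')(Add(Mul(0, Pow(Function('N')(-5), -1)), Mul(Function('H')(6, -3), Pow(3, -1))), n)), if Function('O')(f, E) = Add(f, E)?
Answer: -372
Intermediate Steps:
Function('N')(M) = Mul(6, Pow(M, 3)) (Function('N')(M) = Mul(3, Mul(Mul(M, M), Add(M, M))) = Mul(3, Mul(Pow(M, 2), Mul(2, M))) = Mul(3, Mul(2, Pow(M, 3))) = Mul(6, Pow(M, 3)))
n = -9
Function('O')(f, E) = Add(E, f)
Mul(36, Function('O')(Add(Mul(0, Pow(Function('N')(-5), -1)), Mul(Function('H')(6, -3), Pow(3, -1))), n)) = Mul(36, Add(-9, Add(Mul(0, Pow(Mul(6, Pow(-5, 3)), -1)), Mul(-4, Pow(3, -1))))) = Mul(36, Add(-9, Add(Mul(0, Pow(Mul(6, -125), -1)), Mul(-4, Rational(1, 3))))) = Mul(36, Add(-9, Add(Mul(0, Pow(-750, -1)), Rational(-4, 3)))) = Mul(36, Add(-9, Add(Mul(0, Rational(-1, 750)), Rational(-4, 3)))) = Mul(36, Add(-9, Add(0, Rational(-4, 3)))) = Mul(36, Add(-9, Rational(-4, 3))) = Mul(36, Rational(-31, 3)) = -372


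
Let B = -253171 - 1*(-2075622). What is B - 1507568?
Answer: 314883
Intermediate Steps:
B = 1822451 (B = -253171 + 2075622 = 1822451)
B - 1507568 = 1822451 - 1507568 = 314883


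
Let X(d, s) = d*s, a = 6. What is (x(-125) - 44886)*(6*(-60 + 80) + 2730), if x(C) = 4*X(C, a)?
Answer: -136475100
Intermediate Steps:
x(C) = 24*C (x(C) = 4*(C*6) = 4*(6*C) = 24*C)
(x(-125) - 44886)*(6*(-60 + 80) + 2730) = (24*(-125) - 44886)*(6*(-60 + 80) + 2730) = (-3000 - 44886)*(6*20 + 2730) = -47886*(120 + 2730) = -47886*2850 = -136475100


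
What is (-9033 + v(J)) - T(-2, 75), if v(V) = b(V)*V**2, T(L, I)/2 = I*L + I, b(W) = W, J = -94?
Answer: -839467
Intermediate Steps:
T(L, I) = 2*I + 2*I*L (T(L, I) = 2*(I*L + I) = 2*(I + I*L) = 2*I + 2*I*L)
v(V) = V**3 (v(V) = V*V**2 = V**3)
(-9033 + v(J)) - T(-2, 75) = (-9033 + (-94)**3) - 2*75*(1 - 2) = (-9033 - 830584) - 2*75*(-1) = -839617 - 1*(-150) = -839617 + 150 = -839467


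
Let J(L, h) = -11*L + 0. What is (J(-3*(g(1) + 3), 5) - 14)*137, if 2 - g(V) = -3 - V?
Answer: 38771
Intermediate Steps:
g(V) = 5 + V (g(V) = 2 - (-3 - V) = 2 + (3 + V) = 5 + V)
J(L, h) = -11*L
(J(-3*(g(1) + 3), 5) - 14)*137 = (-(-33)*((5 + 1) + 3) - 14)*137 = (-(-33)*(6 + 3) - 14)*137 = (-(-33)*9 - 14)*137 = (-11*(-27) - 14)*137 = (297 - 14)*137 = 283*137 = 38771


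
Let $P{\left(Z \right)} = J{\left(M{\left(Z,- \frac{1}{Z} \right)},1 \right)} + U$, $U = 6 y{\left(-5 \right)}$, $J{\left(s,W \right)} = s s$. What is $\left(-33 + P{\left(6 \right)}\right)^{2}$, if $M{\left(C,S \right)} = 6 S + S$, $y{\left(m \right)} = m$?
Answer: $\frac{4923961}{1296} \approx 3799.4$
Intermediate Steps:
$M{\left(C,S \right)} = 7 S$
$J{\left(s,W \right)} = s^{2}$
$U = -30$ ($U = 6 \left(-5\right) = -30$)
$P{\left(Z \right)} = -30 + \frac{49}{Z^{2}}$ ($P{\left(Z \right)} = \left(7 \left(- \frac{1}{Z}\right)\right)^{2} - 30 = \left(- \frac{7}{Z}\right)^{2} - 30 = \frac{49}{Z^{2}} - 30 = -30 + \frac{49}{Z^{2}}$)
$\left(-33 + P{\left(6 \right)}\right)^{2} = \left(-33 - \left(30 - \frac{49}{36}\right)\right)^{2} = \left(-33 + \left(-30 + 49 \cdot \frac{1}{36}\right)\right)^{2} = \left(-33 + \left(-30 + \frac{49}{36}\right)\right)^{2} = \left(-33 - \frac{1031}{36}\right)^{2} = \left(- \frac{2219}{36}\right)^{2} = \frac{4923961}{1296}$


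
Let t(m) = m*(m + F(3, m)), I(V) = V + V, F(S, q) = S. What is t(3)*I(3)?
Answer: 108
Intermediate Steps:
I(V) = 2*V
t(m) = m*(3 + m) (t(m) = m*(m + 3) = m*(3 + m))
t(3)*I(3) = (3*(3 + 3))*(2*3) = (3*6)*6 = 18*6 = 108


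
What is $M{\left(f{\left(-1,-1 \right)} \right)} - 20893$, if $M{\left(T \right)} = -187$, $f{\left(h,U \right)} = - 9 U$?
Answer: $-21080$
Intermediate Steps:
$M{\left(f{\left(-1,-1 \right)} \right)} - 20893 = -187 - 20893 = -21080$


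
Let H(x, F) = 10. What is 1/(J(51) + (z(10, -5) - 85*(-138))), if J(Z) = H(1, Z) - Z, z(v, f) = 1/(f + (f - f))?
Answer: 5/58444 ≈ 8.5552e-5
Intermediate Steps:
z(v, f) = 1/f (z(v, f) = 1/(f + 0) = 1/f)
J(Z) = 10 - Z
1/(J(51) + (z(10, -5) - 85*(-138))) = 1/((10 - 1*51) + (1/(-5) - 85*(-138))) = 1/((10 - 51) + (-1/5 + 11730)) = 1/(-41 + 58649/5) = 1/(58444/5) = 5/58444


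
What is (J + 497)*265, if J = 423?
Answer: 243800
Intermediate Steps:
(J + 497)*265 = (423 + 497)*265 = 920*265 = 243800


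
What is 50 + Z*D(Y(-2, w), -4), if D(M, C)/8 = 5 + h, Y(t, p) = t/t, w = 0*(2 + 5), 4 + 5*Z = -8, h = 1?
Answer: -326/5 ≈ -65.200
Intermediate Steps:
Z = -12/5 (Z = -4/5 + (1/5)*(-8) = -4/5 - 8/5 = -12/5 ≈ -2.4000)
w = 0 (w = 0*7 = 0)
Y(t, p) = 1
D(M, C) = 48 (D(M, C) = 8*(5 + 1) = 8*6 = 48)
50 + Z*D(Y(-2, w), -4) = 50 - 12/5*48 = 50 - 576/5 = -326/5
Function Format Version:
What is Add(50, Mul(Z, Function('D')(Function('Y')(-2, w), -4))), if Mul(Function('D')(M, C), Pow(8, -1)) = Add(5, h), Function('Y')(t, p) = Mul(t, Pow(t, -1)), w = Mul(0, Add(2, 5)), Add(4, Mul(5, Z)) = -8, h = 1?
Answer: Rational(-326, 5) ≈ -65.200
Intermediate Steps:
Z = Rational(-12, 5) (Z = Add(Rational(-4, 5), Mul(Rational(1, 5), -8)) = Add(Rational(-4, 5), Rational(-8, 5)) = Rational(-12, 5) ≈ -2.4000)
w = 0 (w = Mul(0, 7) = 0)
Function('Y')(t, p) = 1
Function('D')(M, C) = 48 (Function('D')(M, C) = Mul(8, Add(5, 1)) = Mul(8, 6) = 48)
Add(50, Mul(Z, Function('D')(Function('Y')(-2, w), -4))) = Add(50, Mul(Rational(-12, 5), 48)) = Add(50, Rational(-576, 5)) = Rational(-326, 5)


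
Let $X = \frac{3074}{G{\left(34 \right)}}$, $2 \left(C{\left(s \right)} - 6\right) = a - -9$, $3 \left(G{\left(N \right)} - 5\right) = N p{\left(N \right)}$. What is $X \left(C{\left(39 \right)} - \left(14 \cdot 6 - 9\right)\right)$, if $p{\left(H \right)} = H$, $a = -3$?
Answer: $- \frac{608652}{1171} \approx -519.77$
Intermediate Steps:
$G{\left(N \right)} = 5 + \frac{N^{2}}{3}$ ($G{\left(N \right)} = 5 + \frac{N N}{3} = 5 + \frac{N^{2}}{3}$)
$C{\left(s \right)} = 9$ ($C{\left(s \right)} = 6 + \frac{-3 - -9}{2} = 6 + \frac{-3 + 9}{2} = 6 + \frac{1}{2} \cdot 6 = 6 + 3 = 9$)
$X = \frac{9222}{1171}$ ($X = \frac{3074}{5 + \frac{34^{2}}{3}} = \frac{3074}{5 + \frac{1}{3} \cdot 1156} = \frac{3074}{5 + \frac{1156}{3}} = \frac{3074}{\frac{1171}{3}} = 3074 \cdot \frac{3}{1171} = \frac{9222}{1171} \approx 7.8753$)
$X \left(C{\left(39 \right)} - \left(14 \cdot 6 - 9\right)\right) = \frac{9222 \left(9 - \left(14 \cdot 6 - 9\right)\right)}{1171} = \frac{9222 \left(9 - \left(84 - 9\right)\right)}{1171} = \frac{9222 \left(9 - 75\right)}{1171} = \frac{9222}{1171} \left(-66\right) = - \frac{608652}{1171}$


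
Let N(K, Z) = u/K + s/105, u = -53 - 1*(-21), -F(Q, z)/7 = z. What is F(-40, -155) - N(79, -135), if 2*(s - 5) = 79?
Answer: 17999839/16590 ≈ 1085.0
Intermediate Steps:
F(Q, z) = -7*z
s = 89/2 (s = 5 + (½)*79 = 5 + 79/2 = 89/2 ≈ 44.500)
u = -32 (u = -53 + 21 = -32)
N(K, Z) = 89/210 - 32/K (N(K, Z) = -32/K + (89/2)/105 = -32/K + (89/2)*(1/105) = -32/K + 89/210 = 89/210 - 32/K)
F(-40, -155) - N(79, -135) = -7*(-155) - (89/210 - 32/79) = 1085 - (89/210 - 32*1/79) = 1085 - (89/210 - 32/79) = 1085 - 1*311/16590 = 1085 - 311/16590 = 17999839/16590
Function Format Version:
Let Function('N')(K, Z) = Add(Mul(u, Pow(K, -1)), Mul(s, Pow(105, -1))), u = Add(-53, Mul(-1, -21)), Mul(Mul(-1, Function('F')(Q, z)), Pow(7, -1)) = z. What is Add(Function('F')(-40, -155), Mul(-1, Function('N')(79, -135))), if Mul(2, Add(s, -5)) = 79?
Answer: Rational(17999839, 16590) ≈ 1085.0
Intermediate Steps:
Function('F')(Q, z) = Mul(-7, z)
s = Rational(89, 2) (s = Add(5, Mul(Rational(1, 2), 79)) = Add(5, Rational(79, 2)) = Rational(89, 2) ≈ 44.500)
u = -32 (u = Add(-53, 21) = -32)
Function('N')(K, Z) = Add(Rational(89, 210), Mul(-32, Pow(K, -1))) (Function('N')(K, Z) = Add(Mul(-32, Pow(K, -1)), Mul(Rational(89, 2), Pow(105, -1))) = Add(Mul(-32, Pow(K, -1)), Mul(Rational(89, 2), Rational(1, 105))) = Add(Mul(-32, Pow(K, -1)), Rational(89, 210)) = Add(Rational(89, 210), Mul(-32, Pow(K, -1))))
Add(Function('F')(-40, -155), Mul(-1, Function('N')(79, -135))) = Add(Mul(-7, -155), Mul(-1, Add(Rational(89, 210), Mul(-32, Pow(79, -1))))) = Add(1085, Mul(-1, Add(Rational(89, 210), Mul(-32, Rational(1, 79))))) = Add(1085, Mul(-1, Add(Rational(89, 210), Rational(-32, 79)))) = Add(1085, Mul(-1, Rational(311, 16590))) = Add(1085, Rational(-311, 16590)) = Rational(17999839, 16590)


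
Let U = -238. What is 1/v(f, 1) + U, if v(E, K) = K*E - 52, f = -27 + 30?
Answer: -11663/49 ≈ -238.02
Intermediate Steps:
f = 3
v(E, K) = -52 + E*K (v(E, K) = E*K - 52 = -52 + E*K)
1/v(f, 1) + U = 1/(-52 + 3*1) - 238 = 1/(-52 + 3) - 238 = 1/(-49) - 238 = -1/49 - 238 = -11663/49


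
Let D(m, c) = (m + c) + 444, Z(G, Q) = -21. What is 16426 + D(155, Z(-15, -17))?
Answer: 17004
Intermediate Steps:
D(m, c) = 444 + c + m (D(m, c) = (c + m) + 444 = 444 + c + m)
16426 + D(155, Z(-15, -17)) = 16426 + (444 - 21 + 155) = 16426 + 578 = 17004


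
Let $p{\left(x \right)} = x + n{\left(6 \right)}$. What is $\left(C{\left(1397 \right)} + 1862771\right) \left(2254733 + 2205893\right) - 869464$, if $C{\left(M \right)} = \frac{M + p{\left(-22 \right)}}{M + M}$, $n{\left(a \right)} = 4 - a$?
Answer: $\frac{11607849129819003}{1397} \approx 8.3091 \cdot 10^{12}$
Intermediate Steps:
$p{\left(x \right)} = -2 + x$ ($p{\left(x \right)} = x + \left(4 - 6\right) = x - 2 = -2 + x$)
$C{\left(M \right)} = \frac{-24 + M}{2 M}$ ($C{\left(M \right)} = \frac{M - 24}{M + M} = \frac{M - 24}{2 M} = \left(-24 + M\right) \frac{1}{2 M} = \frac{-24 + M}{2 M}$)
$\left(C{\left(1397 \right)} + 1862771\right) \left(2254733 + 2205893\right) - 869464 = \left(\frac{-24 + 1397}{2 \cdot 1397} + 1862771\right) \left(2254733 + 2205893\right) - 869464 = \left(\frac{1}{2} \cdot \frac{1}{1397} \cdot 1373 + 1862771\right) 4460626 - 869464 = \left(\frac{1373}{2794} + 1862771\right) 4460626 - 869464 = \frac{5204583547}{2794} \cdot 4460626 - 869464 = \frac{11607850344460211}{1397} - 869464 = \frac{11607849129819003}{1397}$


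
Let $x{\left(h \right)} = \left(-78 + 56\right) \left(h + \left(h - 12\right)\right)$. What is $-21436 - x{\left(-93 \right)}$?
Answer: $-25792$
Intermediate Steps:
$x{\left(h \right)} = 264 - 44 h$ ($x{\left(h \right)} = - 22 \left(h + \left(-12 + h\right)\right) = - 22 \left(-12 + 2 h\right) = 264 - 44 h$)
$-21436 - x{\left(-93 \right)} = -21436 - \left(264 - -4092\right) = -21436 - \left(264 + 4092\right) = -21436 - 4356 = -25792$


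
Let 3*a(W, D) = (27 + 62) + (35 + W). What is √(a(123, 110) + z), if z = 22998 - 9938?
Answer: √118281/3 ≈ 114.64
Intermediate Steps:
a(W, D) = 124/3 + W/3 (a(W, D) = ((27 + 62) + (35 + W))/3 = (89 + (35 + W))/3 = (124 + W)/3 = 124/3 + W/3)
z = 13060
√(a(123, 110) + z) = √((124/3 + (⅓)*123) + 13060) = √((124/3 + 41) + 13060) = √(247/3 + 13060) = √(39427/3) = √118281/3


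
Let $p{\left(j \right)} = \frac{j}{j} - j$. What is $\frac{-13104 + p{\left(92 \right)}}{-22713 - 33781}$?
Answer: $\frac{13195}{56494} \approx 0.23356$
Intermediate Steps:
$p{\left(j \right)} = 1 - j$
$\frac{-13104 + p{\left(92 \right)}}{-22713 - 33781} = \frac{-13104 + \left(1 - 92\right)}{-22713 - 33781} = \frac{-13104 + \left(1 - 92\right)}{-56494} = \left(-13104 - 91\right) \left(- \frac{1}{56494}\right) = \left(-13195\right) \left(- \frac{1}{56494}\right) = \frac{13195}{56494}$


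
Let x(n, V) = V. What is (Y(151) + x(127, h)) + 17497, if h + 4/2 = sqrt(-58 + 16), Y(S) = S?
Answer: 17646 + I*sqrt(42) ≈ 17646.0 + 6.4807*I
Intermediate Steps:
h = -2 + I*sqrt(42) (h = -2 + sqrt(-58 + 16) = -2 + sqrt(-42) = -2 + I*sqrt(42) ≈ -2.0 + 6.4807*I)
(Y(151) + x(127, h)) + 17497 = (151 + (-2 + I*sqrt(42))) + 17497 = (149 + I*sqrt(42)) + 17497 = 17646 + I*sqrt(42)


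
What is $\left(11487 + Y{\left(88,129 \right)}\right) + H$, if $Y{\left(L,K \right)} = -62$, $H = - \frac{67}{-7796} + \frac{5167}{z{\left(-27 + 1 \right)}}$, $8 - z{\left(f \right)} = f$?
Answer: $\frac{1534320205}{132532} \approx 11577.0$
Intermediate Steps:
$z{\left(f \right)} = 8 - f$
$H = \frac{20142105}{132532}$ ($H = - \frac{67}{-7796} + \frac{5167}{8 - \left(-27 + 1\right)} = \left(-67\right) \left(- \frac{1}{7796}\right) + \frac{5167}{8 - -26} = \frac{67}{7796} + \frac{5167}{8 + 26} = \frac{67}{7796} + \frac{5167}{34} = \frac{20142105}{132532} \approx 151.98$)
$\left(11487 + Y{\left(88,129 \right)}\right) + H = \left(11487 - 62\right) + \frac{20142105}{132532} = 11425 + \frac{20142105}{132532} = \frac{1534320205}{132532}$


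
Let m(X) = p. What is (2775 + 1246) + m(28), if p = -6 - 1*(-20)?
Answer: 4035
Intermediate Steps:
p = 14 (p = -6 + 20 = 14)
m(X) = 14
(2775 + 1246) + m(28) = (2775 + 1246) + 14 = 4021 + 14 = 4035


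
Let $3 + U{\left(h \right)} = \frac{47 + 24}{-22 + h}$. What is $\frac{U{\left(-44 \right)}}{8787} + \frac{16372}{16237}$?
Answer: $\frac{9490442671}{9416518254} \approx 1.0079$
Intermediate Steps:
$U{\left(h \right)} = -3 + \frac{71}{-22 + h}$ ($U{\left(h \right)} = -3 + \frac{47 + 24}{-22 + h} = -3 + \frac{71}{-22 + h}$)
$\frac{U{\left(-44 \right)}}{8787} + \frac{16372}{16237} = \frac{\frac{1}{-22 - 44} \left(137 - -132\right)}{8787} + \frac{16372}{16237} = \frac{137 + 132}{-66} \cdot \frac{1}{8787} + 16372 \cdot \frac{1}{16237} = \left(- \frac{1}{66}\right) 269 \cdot \frac{1}{8787} + \frac{16372}{16237} = \left(- \frac{269}{66}\right) \frac{1}{8787} + \frac{16372}{16237} = - \frac{269}{579942} + \frac{16372}{16237} = \frac{9490442671}{9416518254}$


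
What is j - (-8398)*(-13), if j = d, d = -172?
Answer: -109346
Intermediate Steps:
j = -172
j - (-8398)*(-13) = -172 - (-8398)*(-13) = -172 - 442*247 = -172 - 109174 = -109346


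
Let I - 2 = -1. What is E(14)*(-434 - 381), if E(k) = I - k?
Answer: 10595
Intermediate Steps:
I = 1 (I = 2 - 1 = 1)
E(k) = 1 - k
E(14)*(-434 - 381) = (1 - 1*14)*(-434 - 381) = (1 - 14)*(-815) = -13*(-815) = 10595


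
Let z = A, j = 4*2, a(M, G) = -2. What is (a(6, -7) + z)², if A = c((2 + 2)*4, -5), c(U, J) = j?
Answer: 36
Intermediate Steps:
j = 8
c(U, J) = 8
A = 8
z = 8
(a(6, -7) + z)² = (-2 + 8)² = 6² = 36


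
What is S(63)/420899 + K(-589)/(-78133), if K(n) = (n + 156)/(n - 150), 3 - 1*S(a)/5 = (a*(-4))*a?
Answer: 4584107837098/24302829058013 ≈ 0.18862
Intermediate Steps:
S(a) = 15 + 20*a² (S(a) = 15 - 5*a*(-4)*a = 15 - 5*(-4*a)*a = 15 - (-20)*a² = 15 + 20*a²)
K(n) = (156 + n)/(-150 + n)
S(63)/420899 + K(-589)/(-78133) = (15 + 20*63²)/420899 + ((156 - 589)/(-150 - 589))/(-78133) = (15 + 20*3969)*(1/420899) + (-433/(-739))*(-1/78133) = (15 + 79380)*(1/420899) - 1/739*(-433)*(-1/78133) = 79395*(1/420899) + (433/739)*(-1/78133) = 79395/420899 - 433/57740287 = 4584107837098/24302829058013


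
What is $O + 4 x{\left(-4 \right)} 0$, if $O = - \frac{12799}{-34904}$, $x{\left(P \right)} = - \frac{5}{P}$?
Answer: $\frac{12799}{34904} \approx 0.36669$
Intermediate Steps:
$O = \frac{12799}{34904}$ ($O = \left(-12799\right) \left(- \frac{1}{34904}\right) = \frac{12799}{34904} \approx 0.36669$)
$O + 4 x{\left(-4 \right)} 0 = \frac{12799}{34904} + 4 \left(- \frac{5}{-4}\right) 0 = \frac{12799}{34904} + 4 \left(\left(-5\right) \left(- \frac{1}{4}\right)\right) 0 = \frac{12799}{34904} + 4 \cdot \frac{5}{4} \cdot 0 = \frac{12799}{34904} + 5 \cdot 0 = \frac{12799}{34904} + 0 = \frac{12799}{34904}$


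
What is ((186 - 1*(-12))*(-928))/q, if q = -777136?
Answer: 11484/48571 ≈ 0.23644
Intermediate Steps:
((186 - 1*(-12))*(-928))/q = ((186 - 1*(-12))*(-928))/(-777136) = ((186 + 12)*(-928))*(-1/777136) = (198*(-928))*(-1/777136) = -183744*(-1/777136) = 11484/48571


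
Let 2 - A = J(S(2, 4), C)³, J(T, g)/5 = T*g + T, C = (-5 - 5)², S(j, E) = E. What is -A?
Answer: 8242407998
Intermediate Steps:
C = 100 (C = (-10)² = 100)
J(T, g) = 5*T + 5*T*g (J(T, g) = 5*(T*g + T) = 5*(T + T*g) = 5*T + 5*T*g)
A = -8242407998 (A = 2 - (5*4*(1 + 100))³ = 2 - (5*4*101)³ = 2 - 1*2020³ = 2 - 1*8242408000 = 2 - 8242408000 = -8242407998)
-A = -1*(-8242407998) = 8242407998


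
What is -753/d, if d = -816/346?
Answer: 43423/136 ≈ 319.29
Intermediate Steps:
d = -408/173 (d = -816*1/346 = -408/173 ≈ -2.3584)
-753/d = -753/(-408/173) = -753*(-173/408) = 43423/136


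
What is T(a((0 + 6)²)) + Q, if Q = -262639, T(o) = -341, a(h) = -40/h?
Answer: -262980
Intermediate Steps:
T(a((0 + 6)²)) + Q = -341 - 262639 = -262980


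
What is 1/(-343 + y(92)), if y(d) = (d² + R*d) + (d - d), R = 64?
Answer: 1/14009 ≈ 7.1383e-5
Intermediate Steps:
y(d) = d² + 64*d (y(d) = (d² + 64*d) + (d - d) = (d² + 64*d) + 0 = d² + 64*d)
1/(-343 + y(92)) = 1/(-343 + 92*(64 + 92)) = 1/(-343 + 92*156) = 1/(-343 + 14352) = 1/14009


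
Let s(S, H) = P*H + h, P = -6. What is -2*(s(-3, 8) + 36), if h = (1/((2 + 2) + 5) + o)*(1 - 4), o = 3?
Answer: 128/3 ≈ 42.667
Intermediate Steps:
h = -28/3 (h = (1/((2 + 2) + 5) + 3)*(1 - 4) = (1/(4 + 5) + 3)*(-3) = (1/9 + 3)*(-3) = (28/9)*(-3) = -28/3 ≈ -9.3333)
s(S, H) = -28/3 - 6*H (s(S, H) = -6*H - 28/3 = -28/3 - 6*H)
-2*(s(-3, 8) + 36) = -2*((-28/3 - 6*8) + 36) = -2*((-28/3 - 48) + 36) = -2*(-172/3 + 36) = -2*(-64/3) = 128/3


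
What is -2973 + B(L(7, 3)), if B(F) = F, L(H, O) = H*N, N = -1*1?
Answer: -2980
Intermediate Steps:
N = -1
L(H, O) = -H (L(H, O) = H*(-1) = -H)
-2973 + B(L(7, 3)) = -2973 - 1*7 = -2973 - 7 = -2980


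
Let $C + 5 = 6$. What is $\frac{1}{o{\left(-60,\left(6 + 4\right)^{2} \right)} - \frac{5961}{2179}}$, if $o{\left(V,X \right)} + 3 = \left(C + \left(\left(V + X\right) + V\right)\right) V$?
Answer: $\frac{2179}{2471562} \approx 0.00088163$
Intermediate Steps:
$C = 1$ ($C = -5 + 6 = 1$)
$o{\left(V,X \right)} = -3 + V \left(1 + X + 2 V\right)$ ($o{\left(V,X \right)} = -3 + \left(1 + \left(\left(V + X\right) + V\right)\right) V = -3 + \left(1 + \left(X + 2 V\right)\right) V = -3 + \left(1 + X + 2 V\right) V = -3 + V \left(1 + X + 2 V\right)$)
$\frac{1}{o{\left(-60,\left(6 + 4\right)^{2} \right)} - \frac{5961}{2179}} = \frac{1}{\left(-3 - 60 + 2 \left(-60\right)^{2} - 60 \left(6 + 4\right)^{2}\right) - \frac{5961}{2179}} = \frac{1}{\left(-3 - 60 + 2 \cdot 3600 - 60 \cdot 10^{2}\right) - \frac{5961}{2179}} = \frac{1}{\left(-3 - 60 + 7200 - 6000\right) - \frac{5961}{2179}} = \frac{1}{1137 - \frac{5961}{2179}} = \frac{1}{\frac{2471562}{2179}} = \frac{2179}{2471562}$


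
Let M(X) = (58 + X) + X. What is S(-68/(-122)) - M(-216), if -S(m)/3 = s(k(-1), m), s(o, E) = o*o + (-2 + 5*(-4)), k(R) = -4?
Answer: 392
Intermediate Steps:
s(o, E) = -22 + o² (s(o, E) = o² + (-2 - 20) = o² - 22 = -22 + o²)
S(m) = 18 (S(m) = -3*(-22 + (-4)²) = -3*(-22 + 16) = -3*(-6) = 18)
M(X) = 58 + 2*X
S(-68/(-122)) - M(-216) = 18 - (58 + 2*(-216)) = 18 - (58 - 432) = 18 - 1*(-374) = 18 + 374 = 392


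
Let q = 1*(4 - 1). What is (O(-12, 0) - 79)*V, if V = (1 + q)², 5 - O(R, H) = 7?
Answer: -1296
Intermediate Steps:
q = 3 (q = 1*3 = 3)
O(R, H) = -2 (O(R, H) = 5 - 1*7 = 5 - 7 = -2)
V = 16 (V = (1 + 3)² = 4² = 16)
(O(-12, 0) - 79)*V = (-2 - 79)*16 = -81*16 = -1296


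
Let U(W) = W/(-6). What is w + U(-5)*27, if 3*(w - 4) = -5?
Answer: 149/6 ≈ 24.833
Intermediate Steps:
U(W) = -W/6 (U(W) = W*(-⅙) = -W/6)
w = 7/3 (w = 4 + (⅓)*(-5) = 4 - 5/3 = 7/3 ≈ 2.3333)
w + U(-5)*27 = 7/3 - ⅙*(-5)*27 = 7/3 + (⅚)*27 = 7/3 + 45/2 = 149/6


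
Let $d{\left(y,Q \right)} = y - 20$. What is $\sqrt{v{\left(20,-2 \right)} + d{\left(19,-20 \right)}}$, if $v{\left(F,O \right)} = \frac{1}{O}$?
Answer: $\frac{i \sqrt{6}}{2} \approx 1.2247 i$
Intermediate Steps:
$d{\left(y,Q \right)} = -20 + y$
$\sqrt{v{\left(20,-2 \right)} + d{\left(19,-20 \right)}} = \sqrt{\frac{1}{-2} + \left(-20 + 19\right)} = \sqrt{- \frac{1}{2} - 1} = \sqrt{- \frac{3}{2}} = \frac{i \sqrt{6}}{2}$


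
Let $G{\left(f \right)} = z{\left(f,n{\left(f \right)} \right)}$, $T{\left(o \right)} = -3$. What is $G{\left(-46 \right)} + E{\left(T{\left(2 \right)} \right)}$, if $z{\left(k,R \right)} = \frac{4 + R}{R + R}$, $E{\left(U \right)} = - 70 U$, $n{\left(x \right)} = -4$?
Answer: $210$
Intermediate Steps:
$z{\left(k,R \right)} = \frac{4 + R}{2 R}$
$G{\left(f \right)} = 0$ ($G{\left(f \right)} = \frac{4 - 4}{2 \left(-4\right)} = \frac{1}{2} \left(- \frac{1}{4}\right) 0 = 0$)
$G{\left(-46 \right)} + E{\left(T{\left(2 \right)} \right)} = 0 - -210 = 0 + 210 = 210$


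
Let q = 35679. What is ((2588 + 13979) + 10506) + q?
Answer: 62752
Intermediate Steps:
((2588 + 13979) + 10506) + q = ((2588 + 13979) + 10506) + 35679 = (16567 + 10506) + 35679 = 27073 + 35679 = 62752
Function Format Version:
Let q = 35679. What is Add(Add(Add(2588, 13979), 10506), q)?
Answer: 62752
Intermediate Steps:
Add(Add(Add(2588, 13979), 10506), q) = Add(Add(Add(2588, 13979), 10506), 35679) = Add(Add(16567, 10506), 35679) = Add(27073, 35679) = 62752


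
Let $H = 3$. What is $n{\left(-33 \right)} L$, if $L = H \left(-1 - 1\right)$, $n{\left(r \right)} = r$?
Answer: $198$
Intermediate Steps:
$L = -6$ ($L = 3 \left(-1 - 1\right) = 3 \left(-2\right) = -6$)
$n{\left(-33 \right)} L = \left(-33\right) \left(-6\right) = 198$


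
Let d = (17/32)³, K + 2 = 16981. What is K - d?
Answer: 556362959/32768 ≈ 16979.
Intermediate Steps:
K = 16979 (K = -2 + 16981 = 16979)
d = 4913/32768 (d = (17*(1/32))³ = (17/32)³ = 4913/32768 ≈ 0.14993)
K - d = 16979 - 1*4913/32768 = 16979 - 4913/32768 = 556362959/32768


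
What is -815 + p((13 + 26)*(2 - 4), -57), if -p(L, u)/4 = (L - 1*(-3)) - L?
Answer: -827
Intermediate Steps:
p(L, u) = -12 (p(L, u) = -4*((L - 1*(-3)) - L) = -4*((L + 3) - L) = -4*((3 + L) - L) = -4*3 = -12)
-815 + p((13 + 26)*(2 - 4), -57) = -815 - 12 = -827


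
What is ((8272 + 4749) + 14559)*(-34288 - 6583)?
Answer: -1127222180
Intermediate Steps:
((8272 + 4749) + 14559)*(-34288 - 6583) = (13021 + 14559)*(-40871) = 27580*(-40871) = -1127222180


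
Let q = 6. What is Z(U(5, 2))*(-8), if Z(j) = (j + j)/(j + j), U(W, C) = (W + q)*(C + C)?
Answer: -8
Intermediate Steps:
U(W, C) = 2*C*(6 + W) (U(W, C) = (W + 6)*(C + C) = (6 + W)*(2*C) = 2*C*(6 + W))
Z(j) = 1 (Z(j) = (2*j)/((2*j)) = (2*j)*(1/(2*j)) = 1)
Z(U(5, 2))*(-8) = 1*(-8) = -8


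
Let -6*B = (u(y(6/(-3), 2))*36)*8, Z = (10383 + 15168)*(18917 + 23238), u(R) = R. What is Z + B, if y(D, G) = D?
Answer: 1077102501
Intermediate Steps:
Z = 1077102405 (Z = 25551*42155 = 1077102405)
B = 96 (B = -(6/(-3))*36*8/6 = -(6*(-⅓))*36*8/6 = -(-2*36)*8/6 = -(-12)*8 = -⅙*(-576) = 96)
Z + B = 1077102405 + 96 = 1077102501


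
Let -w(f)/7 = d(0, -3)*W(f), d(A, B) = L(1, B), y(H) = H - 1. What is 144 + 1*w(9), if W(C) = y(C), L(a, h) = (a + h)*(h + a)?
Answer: -80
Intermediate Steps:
L(a, h) = (a + h)**2 (L(a, h) = (a + h)*(a + h) = (a + h)**2)
y(H) = -1 + H
d(A, B) = (1 + B)**2
W(C) = -1 + C
w(f) = 28 - 28*f (w(f) = -7*(1 - 3)**2*(-1 + f) = -7*(-2)**2*(-1 + f) = -28*(-1 + f) = -7*(-4 + 4*f) = 28 - 28*f)
144 + 1*w(9) = 144 + 1*(28 - 28*9) = 144 + 1*(28 - 252) = 144 + 1*(-224) = 144 - 224 = -80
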